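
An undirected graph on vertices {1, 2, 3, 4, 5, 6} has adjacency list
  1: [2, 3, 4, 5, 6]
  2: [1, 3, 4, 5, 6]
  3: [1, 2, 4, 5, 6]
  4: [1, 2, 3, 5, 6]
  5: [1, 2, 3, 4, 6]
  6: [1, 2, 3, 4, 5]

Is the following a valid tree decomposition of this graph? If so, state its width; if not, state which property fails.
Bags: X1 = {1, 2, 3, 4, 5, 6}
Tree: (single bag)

Checking the three conditions: (i) the bags cover all of {1, 2, 3, 4, 5, 6}; (ii) for each edge, some bag contains both endpoints; (iii) the bags containing any fixed vertex form a subtree. All hold, so the decomposition is valid with width 6 − 1 = 5.

Yes; width 5.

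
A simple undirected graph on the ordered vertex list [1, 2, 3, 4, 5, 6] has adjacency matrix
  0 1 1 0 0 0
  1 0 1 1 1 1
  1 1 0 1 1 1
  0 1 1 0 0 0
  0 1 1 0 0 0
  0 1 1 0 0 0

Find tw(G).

A width-2 tree decomposition is:
Bags: B1 = {2, 3, 5}  B2 = {2, 3, 6}  B3 = {1, 2, 3}  B4 = {2, 3, 4}
Tree: B1–B2, B2–B3, B1–B4
Every bag has size at most 3, so the width is 3 − 1 = 2 and tw(G) ≤ 2. Conversely, {1, 2, 3} is a clique of size 3, and the vertices of any clique must share a bag in every tree decomposition; so some bag has ≥ 3 vertices and tw(G) ≥ 2. Hence tw(G) = 2 exactly.

2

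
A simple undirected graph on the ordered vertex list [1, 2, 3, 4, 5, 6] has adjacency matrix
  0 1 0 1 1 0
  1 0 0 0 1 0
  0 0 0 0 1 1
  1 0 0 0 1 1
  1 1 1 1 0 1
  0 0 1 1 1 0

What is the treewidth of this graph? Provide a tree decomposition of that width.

Every bag has size at most 3, so the width is 3 − 1 = 2 and tw(G) ≤ 2. On the other hand G contains the 3-clique {1, 2, 5}. A clique must lie in a single bag of any decomposition, so no decomposition can have width below 2. Therefore the treewidth is 2.

Treewidth 2.
Bags: B1 = {1, 4, 5}  B2 = {4, 5, 6}  B3 = {1, 2, 5}  B4 = {3, 5, 6}
Tree: B1–B2, B1–B3, B2–B4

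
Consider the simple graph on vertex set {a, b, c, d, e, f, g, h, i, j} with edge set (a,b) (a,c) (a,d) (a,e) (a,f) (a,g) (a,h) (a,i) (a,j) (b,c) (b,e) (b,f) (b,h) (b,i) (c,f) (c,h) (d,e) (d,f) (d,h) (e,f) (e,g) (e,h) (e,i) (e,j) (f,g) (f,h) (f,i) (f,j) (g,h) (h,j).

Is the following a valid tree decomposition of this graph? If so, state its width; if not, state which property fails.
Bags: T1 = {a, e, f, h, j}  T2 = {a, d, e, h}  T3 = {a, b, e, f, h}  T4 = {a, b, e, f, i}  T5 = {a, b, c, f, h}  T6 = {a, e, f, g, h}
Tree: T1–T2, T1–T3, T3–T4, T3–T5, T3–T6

A tree decomposition must satisfy three properties: every vertex lies in some bag; for every edge, both endpoints lie together in some bag; and for every vertex, the bags containing it form a connected subtree. Here edge (f,d) lies in no bag, so the decomposition is invalid.

No — edge (f,d) lies in no bag.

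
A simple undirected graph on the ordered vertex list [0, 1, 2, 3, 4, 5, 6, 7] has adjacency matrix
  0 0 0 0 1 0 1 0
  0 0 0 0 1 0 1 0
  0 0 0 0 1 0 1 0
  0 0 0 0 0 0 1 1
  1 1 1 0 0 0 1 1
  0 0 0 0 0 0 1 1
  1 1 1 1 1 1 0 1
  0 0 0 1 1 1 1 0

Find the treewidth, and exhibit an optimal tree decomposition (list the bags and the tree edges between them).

Each bag holds 3 vertices, so the decomposition has width 2, which upper-bounds the treewidth. On the other hand G contains the 3-clique {3, 6, 7}. A clique must lie in a single bag of any decomposition, so no decomposition can have width below 2. Therefore the treewidth is 2.

Treewidth 2.
One optimal decomposition is:
Bags: B1 = {0, 4, 6}  B2 = {2, 4, 6}  B3 = {1, 4, 6}  B4 = {4, 6, 7}  B5 = {5, 6, 7}  B6 = {3, 6, 7}
Tree: B1–B2, B1–B3, B3–B4, B4–B5, B5–B6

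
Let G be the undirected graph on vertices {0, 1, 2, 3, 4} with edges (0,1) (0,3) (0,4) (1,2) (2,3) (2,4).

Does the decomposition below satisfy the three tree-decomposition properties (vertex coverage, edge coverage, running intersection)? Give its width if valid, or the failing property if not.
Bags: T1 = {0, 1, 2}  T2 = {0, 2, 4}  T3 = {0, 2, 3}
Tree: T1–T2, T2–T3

Every vertex of G appears in some bag (union = {0, 1, 2, 3, 4}); every edge is covered by a bag; and for each vertex v the set of bags containing v is connected in the bag tree. The decomposition is therefore valid. The largest bag has 3 vertices, so the width is 2.

Yes; width 2.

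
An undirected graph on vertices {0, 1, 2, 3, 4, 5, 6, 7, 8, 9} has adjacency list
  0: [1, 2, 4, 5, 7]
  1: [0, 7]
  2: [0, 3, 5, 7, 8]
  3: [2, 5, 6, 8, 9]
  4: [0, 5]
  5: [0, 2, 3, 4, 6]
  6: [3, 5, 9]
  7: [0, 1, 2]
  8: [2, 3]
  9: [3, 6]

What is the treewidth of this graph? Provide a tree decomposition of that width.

Every bag has size at most 3, so the width is 3 − 1 = 2 and tw(G) ≤ 2. Conversely, {0, 1, 7} is a clique of size 3, and the vertices of any clique must share a bag in every tree decomposition; so some bag has ≥ 3 vertices and tw(G) ≥ 2. Hence tw(G) = 2 exactly.

Treewidth 2.
Bags: B1 = {3, 5, 6}  B2 = {2, 3, 5}  B3 = {0, 2, 5}  B4 = {0, 2, 7}  B5 = {0, 1, 7}  B6 = {2, 3, 8}  B7 = {3, 6, 9}  B8 = {0, 4, 5}
Tree: B1–B2, B2–B3, B3–B4, B4–B5, B2–B6, B1–B7, B3–B8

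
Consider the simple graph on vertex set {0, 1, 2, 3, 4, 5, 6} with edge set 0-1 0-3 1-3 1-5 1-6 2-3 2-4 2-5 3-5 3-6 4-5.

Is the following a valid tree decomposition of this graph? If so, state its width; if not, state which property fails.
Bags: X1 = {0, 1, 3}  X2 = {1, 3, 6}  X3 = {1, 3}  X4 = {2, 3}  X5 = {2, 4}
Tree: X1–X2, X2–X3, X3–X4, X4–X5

No — vertex 5 appears in no bag.

A tree decomposition must satisfy three properties: every vertex lies in some bag; for every edge, both endpoints lie together in some bag; and for every vertex, the bags containing it form a connected subtree. Here vertex 5 appears in no bag, so the decomposition is invalid.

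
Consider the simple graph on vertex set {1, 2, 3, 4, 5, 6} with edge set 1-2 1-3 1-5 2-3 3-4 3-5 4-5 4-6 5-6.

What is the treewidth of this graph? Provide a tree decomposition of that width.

Every bag has size at most 3, so the width is 3 − 1 = 2 and tw(G) ≤ 2. For the lower bound, the 3 vertices {1, 2, 3} are pairwise adjacent, and any tree decomposition puts a clique entirely inside one bag — forcing width ≥ 2. Combining the bounds, tw(G) = 2.

Treewidth 2.
One such decomposition:
Bags: B1 = {1, 3, 5}  B2 = {3, 4, 5}  B3 = {1, 2, 3}  B4 = {4, 5, 6}
Tree: B1–B2, B1–B3, B2–B4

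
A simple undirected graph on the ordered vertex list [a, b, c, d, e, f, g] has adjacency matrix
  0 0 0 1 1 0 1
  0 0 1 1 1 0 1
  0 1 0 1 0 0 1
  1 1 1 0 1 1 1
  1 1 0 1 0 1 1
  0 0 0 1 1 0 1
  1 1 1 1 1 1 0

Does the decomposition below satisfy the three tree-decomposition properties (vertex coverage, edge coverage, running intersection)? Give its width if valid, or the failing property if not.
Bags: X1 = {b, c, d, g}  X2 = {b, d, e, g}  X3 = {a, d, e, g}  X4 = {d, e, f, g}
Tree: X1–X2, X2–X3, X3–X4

Yes; width 3.

Checking the three conditions: (i) the bags cover all of {a, b, c, d, e, f, g}; (ii) for each edge, some bag contains both endpoints; (iii) the bags containing any fixed vertex form a subtree. All hold, so the decomposition is valid with width 4 − 1 = 3.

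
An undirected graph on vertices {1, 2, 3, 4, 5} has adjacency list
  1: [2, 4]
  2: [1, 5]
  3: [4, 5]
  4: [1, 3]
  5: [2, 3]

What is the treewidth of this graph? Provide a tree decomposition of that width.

Treewidth 2.
One optimal decomposition is:
Bags: B1 = {1, 2, 4}  B2 = {2, 3, 4}  B3 = {2, 3, 5}
Tree: B1–B2, B2–B3

Each bag holds 3 vertices, so the decomposition has width 2, which upper-bounds the treewidth. Since 2–1–4–3–5–2 is a cycle in G, G is not acyclic. Forests are exactly the graphs of treewidth ≤ 1, so tw(G) ≥ 2. Therefore the treewidth is 2.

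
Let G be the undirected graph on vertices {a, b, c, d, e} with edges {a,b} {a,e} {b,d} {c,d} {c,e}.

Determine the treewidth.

A width-2 tree decomposition is:
Bags: B1 = {a, b, d}  B2 = {a, d, e}  B3 = {c, d, e}
Tree: B1–B2, B2–B3
Each bag holds 3 vertices, so the decomposition has width 2, which upper-bounds the treewidth. The edges d–b–a–e–c–d form a cycle, so G is not a tree and its treewidth is at least 2. Combining the bounds, tw(G) = 2.

2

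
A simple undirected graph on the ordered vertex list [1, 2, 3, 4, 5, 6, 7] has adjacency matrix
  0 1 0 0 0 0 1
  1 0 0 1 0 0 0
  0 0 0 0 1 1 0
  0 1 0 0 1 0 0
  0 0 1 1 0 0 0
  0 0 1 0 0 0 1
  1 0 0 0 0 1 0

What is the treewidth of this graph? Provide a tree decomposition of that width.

Treewidth 2.
Bags: B1 = {2, 4, 5}  B2 = {2, 3, 5}  B3 = {2, 3, 6}  B4 = {2, 6, 7}  B5 = {1, 2, 7}
Tree: B1–B2, B2–B3, B3–B4, B4–B5

Each bag holds 3 vertices, so the decomposition has width 2, which upper-bounds the treewidth. For the lower bound, G contains the cycle 2–4–5–3–6–7–1–2, so G is not a forest; only forests have treewidth ≤ 1, hence tw(G) ≥ 2. The upper and lower bounds meet at 2, so that is the treewidth.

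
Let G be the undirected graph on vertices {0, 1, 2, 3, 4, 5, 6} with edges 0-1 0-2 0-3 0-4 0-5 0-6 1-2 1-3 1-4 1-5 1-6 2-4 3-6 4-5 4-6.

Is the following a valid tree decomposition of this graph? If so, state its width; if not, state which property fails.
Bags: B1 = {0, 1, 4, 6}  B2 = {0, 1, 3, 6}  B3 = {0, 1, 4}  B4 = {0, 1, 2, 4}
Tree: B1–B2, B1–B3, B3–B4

No — vertex 5 appears in no bag.

A tree decomposition must satisfy three properties: every vertex lies in some bag; for every edge, both endpoints lie together in some bag; and for every vertex, the bags containing it form a connected subtree. Here vertex 5 appears in no bag, so the decomposition is invalid.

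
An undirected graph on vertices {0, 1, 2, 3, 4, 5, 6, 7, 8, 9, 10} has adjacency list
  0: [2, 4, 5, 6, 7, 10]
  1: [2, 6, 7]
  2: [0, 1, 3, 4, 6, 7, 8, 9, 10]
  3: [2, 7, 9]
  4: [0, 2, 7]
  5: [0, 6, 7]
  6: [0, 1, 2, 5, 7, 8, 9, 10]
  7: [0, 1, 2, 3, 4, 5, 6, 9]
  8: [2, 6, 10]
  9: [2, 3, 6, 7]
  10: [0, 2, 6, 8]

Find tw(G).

A width-3 tree decomposition is:
Bags: B1 = {2, 6, 7, 9}  B2 = {0, 2, 6, 7}  B3 = {0, 5, 6, 7}  B4 = {2, 3, 7, 9}  B5 = {1, 2, 6, 7}  B6 = {0, 2, 6, 10}  B7 = {0, 2, 4, 7}  B8 = {2, 6, 8, 10}
Tree: B1–B2, B2–B3, B1–B4, B2–B5, B2–B6, B2–B7, B6–B8
The largest bag has 4 vertices, giving width 3; this decomposition certifies tw(G) ≤ 3. For the lower bound, the 4 vertices {2, 3, 7, 9} are pairwise adjacent, and any tree decomposition puts a clique entirely inside one bag — forcing width ≥ 3. Hence tw(G) = 3 exactly.

3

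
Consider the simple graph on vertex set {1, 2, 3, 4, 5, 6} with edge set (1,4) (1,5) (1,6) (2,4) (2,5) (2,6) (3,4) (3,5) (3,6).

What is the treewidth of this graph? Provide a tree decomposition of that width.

Every bag has size at most 4, so the width is 4 − 1 = 3 and tw(G) ≤ 3. For the lower bound: the 4 vertex sets {2,4}, {3,5}, {6}, {1} are disjoint, each induces a connected subgraph, and every pair is joined by at least one edge of G. Contracting each set to a single vertex therefore yields K_{4} as a minor, and since treewidth is minor-monotone, tw(G) ≥ tw(K_{4}) = 3. Therefore the treewidth is 3.

Treewidth 3.
One optimal decomposition is:
Bags: B1 = {2, 4, 5, 6}  B2 = {3, 4, 5, 6}  B3 = {1, 4, 5, 6}
Tree: B1–B2, B2–B3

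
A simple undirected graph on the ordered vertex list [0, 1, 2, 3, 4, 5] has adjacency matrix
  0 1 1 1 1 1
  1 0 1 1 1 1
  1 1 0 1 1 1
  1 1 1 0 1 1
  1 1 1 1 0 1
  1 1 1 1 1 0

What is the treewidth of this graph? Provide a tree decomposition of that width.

Treewidth 5.
One such decomposition:
Bags: B1 = {0, 1, 2, 3, 4, 5}
Tree: (single bag)

With just one bag of size 6, the width is 6 − 1 = 5, so tw(G) ≤ 5. Conversely, {0, 1, 2, 3, 4, 5} is a clique of size 6, and the vertices of any clique must share a bag in every tree decomposition; so some bag has ≥ 6 vertices and tw(G) ≥ 5. Therefore the treewidth is 5.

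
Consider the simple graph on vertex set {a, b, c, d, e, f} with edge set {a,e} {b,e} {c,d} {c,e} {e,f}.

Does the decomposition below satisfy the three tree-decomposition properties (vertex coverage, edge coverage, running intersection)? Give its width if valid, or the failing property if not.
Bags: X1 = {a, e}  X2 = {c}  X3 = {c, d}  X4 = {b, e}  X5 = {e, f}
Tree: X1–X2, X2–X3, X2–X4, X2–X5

A tree decomposition must satisfy three properties: every vertex lies in some bag; for every edge, both endpoints lie together in some bag; and for every vertex, the bags containing it form a connected subtree. Here edge (e,c) lies in no bag, so the decomposition is invalid.

No — edge (e,c) lies in no bag.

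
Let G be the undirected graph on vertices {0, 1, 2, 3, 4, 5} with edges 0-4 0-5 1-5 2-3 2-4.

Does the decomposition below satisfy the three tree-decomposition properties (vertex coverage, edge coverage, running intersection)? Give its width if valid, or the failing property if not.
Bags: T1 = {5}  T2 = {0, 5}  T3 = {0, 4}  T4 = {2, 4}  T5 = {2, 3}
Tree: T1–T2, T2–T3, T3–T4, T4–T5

No — vertex 1 appears in no bag.

A tree decomposition must satisfy three properties: every vertex lies in some bag; for every edge, both endpoints lie together in some bag; and for every vertex, the bags containing it form a connected subtree. Here vertex 1 appears in no bag, so the decomposition is invalid.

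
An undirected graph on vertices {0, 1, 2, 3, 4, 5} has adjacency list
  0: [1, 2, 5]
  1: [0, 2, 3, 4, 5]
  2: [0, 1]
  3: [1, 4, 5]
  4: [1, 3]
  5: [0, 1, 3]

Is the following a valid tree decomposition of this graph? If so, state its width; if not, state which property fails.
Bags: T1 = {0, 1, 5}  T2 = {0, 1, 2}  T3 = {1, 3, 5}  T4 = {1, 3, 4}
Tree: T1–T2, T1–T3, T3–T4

Every vertex of G appears in some bag (union = {0, 1, 2, 3, 4, 5}); every edge is covered by a bag; and for each vertex v the set of bags containing v is connected in the bag tree. The decomposition is therefore valid. The largest bag has 3 vertices, so the width is 2.

Yes; width 2.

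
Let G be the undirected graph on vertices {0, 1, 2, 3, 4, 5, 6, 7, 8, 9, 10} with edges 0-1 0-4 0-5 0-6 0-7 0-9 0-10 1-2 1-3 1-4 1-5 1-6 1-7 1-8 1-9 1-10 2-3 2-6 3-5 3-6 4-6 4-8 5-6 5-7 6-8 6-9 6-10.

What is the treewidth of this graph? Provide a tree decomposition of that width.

Every bag has size at most 4, so the width is 4 − 1 = 3 and tw(G) ≤ 3. On the other hand G contains the 4-clique {0, 1, 6, 9}. A clique must lie in a single bag of any decomposition, so no decomposition can have width below 3. Combining the bounds, tw(G) = 3.

Treewidth 3.
One optimal decomposition is:
Bags: B1 = {0, 1, 4, 6}  B2 = {0, 1, 6, 9}  B3 = {0, 1, 5, 6}  B4 = {1, 4, 6, 8}  B5 = {0, 1, 5, 7}  B6 = {1, 3, 5, 6}  B7 = {1, 2, 3, 6}  B8 = {0, 1, 6, 10}
Tree: B1–B2, B2–B3, B1–B4, B3–B5, B3–B6, B6–B7, B2–B8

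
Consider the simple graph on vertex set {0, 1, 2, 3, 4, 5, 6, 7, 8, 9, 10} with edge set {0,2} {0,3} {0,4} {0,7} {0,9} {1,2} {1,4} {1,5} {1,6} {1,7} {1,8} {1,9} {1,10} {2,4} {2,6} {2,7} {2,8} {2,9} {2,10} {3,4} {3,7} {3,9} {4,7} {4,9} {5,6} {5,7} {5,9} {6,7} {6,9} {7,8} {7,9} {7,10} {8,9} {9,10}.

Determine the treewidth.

A width-4 tree decomposition is:
Bags: B1 = {1, 2, 7, 9, 10}  B2 = {1, 2, 6, 7, 9}  B3 = {1, 2, 4, 7, 9}  B4 = {1, 5, 6, 7, 9}  B5 = {0, 2, 4, 7, 9}  B6 = {1, 2, 7, 8, 9}  B7 = {0, 3, 4, 7, 9}
Tree: B1–B2, B1–B3, B2–B4, B3–B5, B3–B6, B5–B7
Each bag holds 5 vertices, so the decomposition has width 4, which upper-bounds the treewidth. Conversely, {0, 2, 4, 7, 9} is a clique of size 5, and the vertices of any clique must share a bag in every tree decomposition; so some bag has ≥ 5 vertices and tw(G) ≥ 4. Combining the bounds, tw(G) = 4.

4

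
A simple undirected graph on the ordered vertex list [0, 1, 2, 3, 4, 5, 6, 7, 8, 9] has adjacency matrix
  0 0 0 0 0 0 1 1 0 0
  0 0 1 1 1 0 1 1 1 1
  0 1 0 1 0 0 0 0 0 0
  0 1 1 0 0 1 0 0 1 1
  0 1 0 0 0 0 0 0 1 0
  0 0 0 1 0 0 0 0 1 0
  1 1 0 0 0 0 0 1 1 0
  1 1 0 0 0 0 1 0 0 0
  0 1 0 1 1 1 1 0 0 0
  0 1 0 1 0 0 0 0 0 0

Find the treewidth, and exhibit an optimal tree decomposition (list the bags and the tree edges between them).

The largest bag has 3 vertices, giving width 2; this decomposition certifies tw(G) ≤ 2. For the lower bound, the 3 vertices {0, 6, 7} are pairwise adjacent, and any tree decomposition puts a clique entirely inside one bag — forcing width ≥ 2. Hence tw(G) = 2 exactly.

Treewidth 2.
One optimal decomposition is:
Bags: B1 = {1, 3, 8}  B2 = {1, 6, 8}  B3 = {1, 2, 3}  B4 = {1, 4, 8}  B5 = {1, 6, 7}  B6 = {1, 3, 9}  B7 = {3, 5, 8}  B8 = {0, 6, 7}
Tree: B1–B2, B1–B3, B2–B4, B2–B5, B3–B6, B1–B7, B5–B8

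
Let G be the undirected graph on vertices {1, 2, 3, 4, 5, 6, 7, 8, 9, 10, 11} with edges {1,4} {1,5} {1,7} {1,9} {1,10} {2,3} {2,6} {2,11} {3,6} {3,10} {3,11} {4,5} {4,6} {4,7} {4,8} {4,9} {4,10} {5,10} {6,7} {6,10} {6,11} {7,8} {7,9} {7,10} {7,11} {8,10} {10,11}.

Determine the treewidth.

A width-3 tree decomposition is:
Bags: B1 = {4, 6, 7, 10}  B2 = {1, 4, 7, 10}  B3 = {6, 7, 10, 11}  B4 = {1, 4, 5, 10}  B5 = {4, 7, 8, 10}  B6 = {3, 6, 10, 11}  B7 = {1, 4, 7, 9}  B8 = {2, 3, 6, 11}
Tree: B1–B2, B1–B3, B2–B4, B2–B5, B3–B6, B2–B7, B6–B8
Every bag has size at most 4, so the width is 4 − 1 = 3 and tw(G) ≤ 3. Conversely, {1, 4, 7, 9} is a clique of size 4, and the vertices of any clique must share a bag in every tree decomposition; so some bag has ≥ 4 vertices and tw(G) ≥ 3. Combining the bounds, tw(G) = 3.

3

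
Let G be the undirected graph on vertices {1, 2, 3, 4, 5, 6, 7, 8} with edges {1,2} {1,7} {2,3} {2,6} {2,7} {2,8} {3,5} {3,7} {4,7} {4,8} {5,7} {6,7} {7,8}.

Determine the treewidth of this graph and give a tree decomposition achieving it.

The largest bag has 3 vertices, giving width 2; this decomposition certifies tw(G) ≤ 2. Conversely, {2, 7, 8} is a clique of size 3, and the vertices of any clique must share a bag in every tree decomposition; so some bag has ≥ 3 vertices and tw(G) ≥ 2. Hence tw(G) = 2 exactly.

Treewidth 2.
One optimal decomposition is:
Bags: B1 = {2, 3, 7}  B2 = {2, 7, 8}  B3 = {1, 2, 7}  B4 = {3, 5, 7}  B5 = {2, 6, 7}  B6 = {4, 7, 8}
Tree: B1–B2, B2–B3, B1–B4, B3–B5, B2–B6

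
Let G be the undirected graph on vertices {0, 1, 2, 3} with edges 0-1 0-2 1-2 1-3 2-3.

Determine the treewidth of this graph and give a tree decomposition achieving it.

Treewidth 2.
One such decomposition:
Bags: B1 = {0, 1, 2}  B2 = {1, 2, 3}
Tree: B1–B2

The largest bag has 3 vertices, giving width 2; this decomposition certifies tw(G) ≤ 2. Conversely, {0, 1, 2} is a clique of size 3, and the vertices of any clique must share a bag in every tree decomposition; so some bag has ≥ 3 vertices and tw(G) ≥ 2. Hence tw(G) = 2 exactly.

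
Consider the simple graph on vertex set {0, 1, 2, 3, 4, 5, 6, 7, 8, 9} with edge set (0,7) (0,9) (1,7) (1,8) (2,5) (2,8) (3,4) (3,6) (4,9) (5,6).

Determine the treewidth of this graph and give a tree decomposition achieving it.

Treewidth 2.
One optimal decomposition is:
Bags: B1 = {0, 7, 9}  B2 = {1, 7, 9}  B3 = {1, 8, 9}  B4 = {2, 8, 9}  B5 = {2, 5, 9}  B6 = {5, 6, 9}  B7 = {3, 6, 9}  B8 = {3, 4, 9}
Tree: B1–B2, B2–B3, B3–B4, B4–B5, B5–B6, B6–B7, B7–B8

Each bag holds 3 vertices, so the decomposition has width 2, which upper-bounds the treewidth. Since 9–0–7–1–8–2–5–6–3–4–9 is a cycle in G, G is not acyclic. Forests are exactly the graphs of treewidth ≤ 1, so tw(G) ≥ 2. Combining the bounds, tw(G) = 2.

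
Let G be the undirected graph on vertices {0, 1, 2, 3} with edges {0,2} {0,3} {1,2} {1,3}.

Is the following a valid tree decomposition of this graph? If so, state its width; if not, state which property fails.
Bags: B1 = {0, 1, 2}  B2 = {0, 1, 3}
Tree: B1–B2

Yes; width 2.

Vertex coverage: the bags together contain {0, 1, 2, 3}, the full vertex set. Edge coverage: each edge of G has both endpoints in at least one bag. Running intersection: for every vertex, the bags containing it form a connected subtree. All three properties hold, so this is a valid tree decomposition of width max|bag| − 1 = 2, and hence tw(G) ≤ 2.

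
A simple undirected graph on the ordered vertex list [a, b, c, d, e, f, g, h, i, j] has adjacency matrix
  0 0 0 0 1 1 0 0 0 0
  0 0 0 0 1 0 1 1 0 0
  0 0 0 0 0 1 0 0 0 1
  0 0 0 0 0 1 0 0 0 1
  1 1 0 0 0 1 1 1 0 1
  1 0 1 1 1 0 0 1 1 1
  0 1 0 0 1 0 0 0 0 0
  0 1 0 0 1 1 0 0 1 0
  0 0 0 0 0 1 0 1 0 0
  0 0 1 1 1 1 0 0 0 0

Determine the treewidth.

2

A width-2 tree decomposition is:
Bags: B1 = {e, f, j}  B2 = {d, f, j}  B3 = {e, f, h}  B4 = {b, e, h}  B5 = {b, e, g}  B6 = {a, e, f}  B7 = {c, f, j}  B8 = {f, h, i}
Tree: B1–B2, B1–B3, B3–B4, B4–B5, B3–B6, B1–B7, B3–B8
The largest bag has 3 vertices, giving width 2; this decomposition certifies tw(G) ≤ 2. For the lower bound, the 3 vertices {b, e, g} are pairwise adjacent, and any tree decomposition puts a clique entirely inside one bag — forcing width ≥ 2. Combining the bounds, tw(G) = 2.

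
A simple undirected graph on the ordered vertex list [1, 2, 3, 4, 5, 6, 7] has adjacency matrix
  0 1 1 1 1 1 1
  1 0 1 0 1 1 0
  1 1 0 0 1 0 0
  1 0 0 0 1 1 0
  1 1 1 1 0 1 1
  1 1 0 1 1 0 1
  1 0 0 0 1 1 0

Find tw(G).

A width-3 tree decomposition is:
Bags: B1 = {1, 2, 5, 6}  B2 = {1, 4, 5, 6}  B3 = {1, 5, 6, 7}  B4 = {1, 2, 3, 5}
Tree: B1–B2, B2–B3, B1–B4
Every bag has size at most 4, so the width is 4 − 1 = 3 and tw(G) ≤ 3. For the lower bound, the 4 vertices {1, 2, 3, 5} are pairwise adjacent, and any tree decomposition puts a clique entirely inside one bag — forcing width ≥ 3. The upper and lower bounds meet at 3, so that is the treewidth.

3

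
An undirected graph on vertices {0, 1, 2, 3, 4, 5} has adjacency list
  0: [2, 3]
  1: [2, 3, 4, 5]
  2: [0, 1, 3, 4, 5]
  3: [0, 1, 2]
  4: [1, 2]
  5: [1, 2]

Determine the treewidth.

2

A width-2 tree decomposition is:
Bags: B1 = {1, 2, 4}  B2 = {1, 2, 3}  B3 = {0, 2, 3}  B4 = {1, 2, 5}
Tree: B1–B2, B2–B3, B2–B4
Each bag holds 3 vertices, so the decomposition has width 2, which upper-bounds the treewidth. On the other hand G contains the 3-clique {0, 2, 3}. A clique must lie in a single bag of any decomposition, so no decomposition can have width below 2. The upper and lower bounds meet at 2, so that is the treewidth.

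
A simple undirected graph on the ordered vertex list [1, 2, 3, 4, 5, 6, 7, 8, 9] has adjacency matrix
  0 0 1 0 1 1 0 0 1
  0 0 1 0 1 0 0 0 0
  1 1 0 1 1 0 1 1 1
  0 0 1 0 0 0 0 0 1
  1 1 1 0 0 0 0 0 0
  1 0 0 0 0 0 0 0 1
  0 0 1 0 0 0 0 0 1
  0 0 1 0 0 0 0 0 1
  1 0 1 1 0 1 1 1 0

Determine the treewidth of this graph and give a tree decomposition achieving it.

Treewidth 2.
Bags: B1 = {3, 8, 9}  B2 = {1, 3, 9}  B3 = {1, 6, 9}  B4 = {3, 7, 9}  B5 = {3, 4, 9}  B6 = {1, 3, 5}  B7 = {2, 3, 5}
Tree: B1–B2, B2–B3, B1–B4, B4–B5, B2–B6, B6–B7

The largest bag has 3 vertices, giving width 2; this decomposition certifies tw(G) ≤ 2. For the lower bound, the 3 vertices {3, 8, 9} are pairwise adjacent, and any tree decomposition puts a clique entirely inside one bag — forcing width ≥ 2. The upper and lower bounds meet at 2, so that is the treewidth.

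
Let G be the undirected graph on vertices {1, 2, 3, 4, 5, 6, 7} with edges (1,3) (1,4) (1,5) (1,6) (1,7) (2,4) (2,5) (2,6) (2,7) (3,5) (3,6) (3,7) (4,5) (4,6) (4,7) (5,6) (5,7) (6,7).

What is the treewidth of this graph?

A width-4 tree decomposition is:
Bags: B1 = {1, 3, 5, 6, 7}  B2 = {1, 4, 5, 6, 7}  B3 = {2, 4, 5, 6, 7}
Tree: B1–B2, B2–B3
Every bag has size at most 5, so the width is 5 − 1 = 4 and tw(G) ≤ 4. Conversely, {1, 3, 5, 6, 7} is a clique of size 5, and the vertices of any clique must share a bag in every tree decomposition; so some bag has ≥ 5 vertices and tw(G) ≥ 4. Combining the bounds, tw(G) = 4.

4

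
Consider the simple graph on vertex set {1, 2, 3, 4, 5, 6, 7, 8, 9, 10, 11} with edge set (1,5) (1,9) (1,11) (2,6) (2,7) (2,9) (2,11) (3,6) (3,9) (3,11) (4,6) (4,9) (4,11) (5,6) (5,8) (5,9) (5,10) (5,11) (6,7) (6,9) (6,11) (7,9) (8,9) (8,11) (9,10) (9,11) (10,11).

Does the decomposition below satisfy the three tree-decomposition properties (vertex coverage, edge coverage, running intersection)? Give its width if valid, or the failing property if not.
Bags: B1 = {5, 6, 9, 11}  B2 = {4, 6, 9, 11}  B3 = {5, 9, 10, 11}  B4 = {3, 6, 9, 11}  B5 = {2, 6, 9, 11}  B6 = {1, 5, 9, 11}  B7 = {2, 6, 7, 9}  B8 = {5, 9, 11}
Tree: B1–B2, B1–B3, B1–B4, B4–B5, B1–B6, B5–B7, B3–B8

A tree decomposition must satisfy three properties: every vertex lies in some bag; for every edge, both endpoints lie together in some bag; and for every vertex, the bags containing it form a connected subtree. Here vertex 8 appears in no bag, so the decomposition is invalid.

No — vertex 8 appears in no bag.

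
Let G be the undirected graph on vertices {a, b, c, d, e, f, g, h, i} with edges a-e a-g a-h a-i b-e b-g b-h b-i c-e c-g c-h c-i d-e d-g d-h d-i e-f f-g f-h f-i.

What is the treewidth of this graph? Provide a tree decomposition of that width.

Treewidth 4.
One optimal decomposition is:
Bags: B1 = {b, e, g, h, i}  B2 = {d, e, g, h, i}  B3 = {c, e, g, h, i}  B4 = {e, f, g, h, i}  B5 = {a, e, g, h, i}
Tree: B1–B2, B2–B3, B3–B4, B4–B5

Each bag holds 5 vertices, so the decomposition has width 4, which upper-bounds the treewidth. For the lower bound: the 5 vertex sets {b,i}, {d,g}, {c,e}, {h}, {f} are disjoint, each induces a connected subgraph, and every pair is joined by at least one edge of G. Contracting each set to a single vertex therefore yields K_{5} as a minor, and since treewidth is minor-monotone, tw(G) ≥ tw(K_{5}) = 4. Therefore the treewidth is 4.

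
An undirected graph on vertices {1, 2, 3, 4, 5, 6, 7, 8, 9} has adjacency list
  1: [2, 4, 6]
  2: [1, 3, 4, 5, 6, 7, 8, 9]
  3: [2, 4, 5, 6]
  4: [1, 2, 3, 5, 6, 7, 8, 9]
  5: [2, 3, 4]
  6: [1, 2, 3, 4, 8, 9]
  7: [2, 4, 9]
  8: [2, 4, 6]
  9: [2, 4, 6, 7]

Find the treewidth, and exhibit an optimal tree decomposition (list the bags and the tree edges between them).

Every bag has size at most 4, so the width is 4 − 1 = 3 and tw(G) ≤ 3. On the other hand G contains the 4-clique {2, 3, 4, 5}. A clique must lie in a single bag of any decomposition, so no decomposition can have width below 3. The upper and lower bounds meet at 3, so that is the treewidth.

Treewidth 3.
One such decomposition:
Bags: B1 = {2, 4, 6, 9}  B2 = {2, 3, 4, 6}  B3 = {2, 4, 7, 9}  B4 = {2, 4, 6, 8}  B5 = {1, 2, 4, 6}  B6 = {2, 3, 4, 5}
Tree: B1–B2, B1–B3, B2–B4, B1–B5, B2–B6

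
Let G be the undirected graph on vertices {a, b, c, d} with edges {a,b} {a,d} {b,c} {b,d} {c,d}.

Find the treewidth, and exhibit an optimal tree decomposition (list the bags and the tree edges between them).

Treewidth 2.
One such decomposition:
Bags: B1 = {a, b, d}  B2 = {b, c, d}
Tree: B1–B2

Each bag holds 3 vertices, so the decomposition has width 2, which upper-bounds the treewidth. For the lower bound, the 3 vertices {b, c, d} are pairwise adjacent, and any tree decomposition puts a clique entirely inside one bag — forcing width ≥ 2. Therefore the treewidth is 2.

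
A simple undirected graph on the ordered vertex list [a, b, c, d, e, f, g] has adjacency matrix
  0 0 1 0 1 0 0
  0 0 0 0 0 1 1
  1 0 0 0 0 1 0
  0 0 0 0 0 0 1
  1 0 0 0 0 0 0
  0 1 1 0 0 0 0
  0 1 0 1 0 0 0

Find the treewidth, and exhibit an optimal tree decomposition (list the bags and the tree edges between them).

Every bag has size at most 2, so the width is 2 − 1 = 1 and tw(G) ≤ 1. G has an edge, so its treewidth is at least 1. The upper and lower bounds meet at 1, so that is the treewidth.

Treewidth 1.
Bags: B1 = {a, e}  B2 = {a, c}  B3 = {c, f}  B4 = {b, f}  B5 = {b, g}  B6 = {d, g}
Tree: B1–B2, B2–B3, B3–B4, B4–B5, B5–B6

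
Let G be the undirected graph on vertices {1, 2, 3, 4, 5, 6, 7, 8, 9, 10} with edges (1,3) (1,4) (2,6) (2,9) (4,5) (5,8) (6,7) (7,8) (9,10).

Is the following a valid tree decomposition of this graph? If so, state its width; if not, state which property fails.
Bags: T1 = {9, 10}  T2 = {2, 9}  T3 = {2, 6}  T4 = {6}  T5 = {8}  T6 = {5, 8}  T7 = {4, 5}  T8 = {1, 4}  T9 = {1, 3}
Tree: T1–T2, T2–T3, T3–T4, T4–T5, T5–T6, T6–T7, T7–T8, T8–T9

A tree decomposition must satisfy three properties: every vertex lies in some bag; for every edge, both endpoints lie together in some bag; and for every vertex, the bags containing it form a connected subtree. Here vertex 7 appears in no bag, so the decomposition is invalid.

No — vertex 7 appears in no bag.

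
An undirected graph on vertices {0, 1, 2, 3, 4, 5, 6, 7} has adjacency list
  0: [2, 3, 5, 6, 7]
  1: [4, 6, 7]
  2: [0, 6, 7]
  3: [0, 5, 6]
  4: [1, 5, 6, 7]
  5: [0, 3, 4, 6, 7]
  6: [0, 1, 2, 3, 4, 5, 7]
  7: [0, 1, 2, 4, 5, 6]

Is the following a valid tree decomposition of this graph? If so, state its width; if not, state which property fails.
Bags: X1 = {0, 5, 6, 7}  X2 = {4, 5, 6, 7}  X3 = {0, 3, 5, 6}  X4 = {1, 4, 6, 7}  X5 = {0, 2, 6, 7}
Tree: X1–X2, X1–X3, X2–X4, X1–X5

Yes; width 3.

Vertex coverage: the bags together contain {0, 1, 2, 3, 4, 5, 6, 7}, the full vertex set. Edge coverage: each edge of G has both endpoints in at least one bag. Running intersection: for every vertex, the bags containing it form a connected subtree. All three properties hold, so this is a valid tree decomposition of width max|bag| − 1 = 3, and hence tw(G) ≤ 3.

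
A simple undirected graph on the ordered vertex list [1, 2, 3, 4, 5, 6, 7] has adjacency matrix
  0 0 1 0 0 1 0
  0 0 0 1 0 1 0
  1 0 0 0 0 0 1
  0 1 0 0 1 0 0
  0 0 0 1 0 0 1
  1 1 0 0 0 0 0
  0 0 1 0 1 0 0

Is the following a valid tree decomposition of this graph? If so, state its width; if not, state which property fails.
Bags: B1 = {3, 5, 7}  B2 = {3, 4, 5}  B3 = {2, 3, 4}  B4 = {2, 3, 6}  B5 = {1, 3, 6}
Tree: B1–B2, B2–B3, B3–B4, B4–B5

Vertex coverage: the bags together contain {1, 2, 3, 4, 5, 6, 7}, the full vertex set. Edge coverage: each edge of G has both endpoints in at least one bag. Running intersection: for every vertex, the bags containing it form a connected subtree. All three properties hold, so this is a valid tree decomposition of width max|bag| − 1 = 2, and hence tw(G) ≤ 2.

Yes; width 2.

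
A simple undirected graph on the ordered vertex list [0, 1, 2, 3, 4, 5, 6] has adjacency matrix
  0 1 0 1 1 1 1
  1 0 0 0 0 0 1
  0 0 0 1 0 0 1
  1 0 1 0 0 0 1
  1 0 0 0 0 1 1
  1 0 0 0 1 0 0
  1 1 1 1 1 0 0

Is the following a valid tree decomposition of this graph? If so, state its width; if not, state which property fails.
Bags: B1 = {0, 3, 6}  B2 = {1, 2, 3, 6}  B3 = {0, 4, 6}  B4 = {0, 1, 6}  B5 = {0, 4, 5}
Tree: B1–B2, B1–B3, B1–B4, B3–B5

A tree decomposition must satisfy three properties: every vertex lies in some bag; for every edge, both endpoints lie together in some bag; and for every vertex, the bags containing it form a connected subtree. Here bags containing vertex 1 are not connected in the tree, so the decomposition is invalid.

No — bags containing vertex 1 are not connected in the tree.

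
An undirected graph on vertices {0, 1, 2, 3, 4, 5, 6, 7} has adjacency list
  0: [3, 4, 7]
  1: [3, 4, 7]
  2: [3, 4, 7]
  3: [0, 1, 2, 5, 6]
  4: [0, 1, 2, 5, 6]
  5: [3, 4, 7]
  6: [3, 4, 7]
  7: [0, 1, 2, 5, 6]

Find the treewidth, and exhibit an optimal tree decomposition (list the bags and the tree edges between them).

Every bag has size at most 4, so the width is 4 − 1 = 3 and tw(G) ≤ 3. For the lower bound: the 4 vertex sets {0,7}, {3,5}, {4}, {2} are disjoint, each induces a connected subgraph, and every pair is joined by at least one edge of G. Contracting each set to a single vertex therefore yields K_{4} as a minor, and since treewidth is minor-monotone, tw(G) ≥ tw(K_{4}) = 3. The upper and lower bounds meet at 3, so that is the treewidth.

Treewidth 3.
One such decomposition:
Bags: B1 = {0, 3, 4, 7}  B2 = {3, 4, 5, 7}  B3 = {2, 3, 4, 7}  B4 = {3, 4, 6, 7}  B5 = {1, 3, 4, 7}
Tree: B1–B2, B2–B3, B3–B4, B4–B5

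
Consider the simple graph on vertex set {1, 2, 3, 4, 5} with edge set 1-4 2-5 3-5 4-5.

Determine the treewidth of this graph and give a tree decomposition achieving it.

Treewidth 1.
Bags: B1 = {2, 5}  B2 = {4, 5}  B3 = {3, 5}  B4 = {1, 4}
Tree: B1–B2, B2–B3, B2–B4

Each bag holds 2 vertices, so the decomposition has width 1, which upper-bounds the treewidth. G has an edge, so its treewidth is at least 1. The upper and lower bounds meet at 1, so that is the treewidth.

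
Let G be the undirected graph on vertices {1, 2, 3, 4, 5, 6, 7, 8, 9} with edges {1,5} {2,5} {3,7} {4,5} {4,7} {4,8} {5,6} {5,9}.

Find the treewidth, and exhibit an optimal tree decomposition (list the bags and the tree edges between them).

Treewidth 1.
One such decomposition:
Bags: B1 = {4, 8}  B2 = {4, 7}  B3 = {4, 5}  B4 = {2, 5}  B5 = {5, 6}  B6 = {1, 5}  B7 = {5, 9}  B8 = {3, 7}
Tree: B1–B2, B2–B3, B3–B4, B4–B5, B5–B6, B6–B7, B2–B8

Each bag holds 2 vertices, so the decomposition has width 1, which upper-bounds the treewidth. Since G has at least one edge (e.g. 8–4), it is not an edgeless graph, so tw(G) ≥ 1. Hence tw(G) = 1 exactly.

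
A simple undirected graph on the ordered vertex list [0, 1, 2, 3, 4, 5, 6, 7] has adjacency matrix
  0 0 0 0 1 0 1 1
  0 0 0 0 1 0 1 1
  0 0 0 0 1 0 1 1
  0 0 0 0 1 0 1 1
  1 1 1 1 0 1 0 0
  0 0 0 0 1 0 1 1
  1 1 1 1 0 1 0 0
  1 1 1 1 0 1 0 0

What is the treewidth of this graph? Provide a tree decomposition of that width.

Treewidth 3.
One such decomposition:
Bags: B1 = {4, 5, 6, 7}  B2 = {1, 4, 6, 7}  B3 = {2, 4, 6, 7}  B4 = {3, 4, 6, 7}  B5 = {0, 4, 6, 7}
Tree: B1–B2, B2–B3, B3–B4, B4–B5

Every bag has size at most 4, so the width is 4 − 1 = 3 and tw(G) ≤ 3. For the lower bound: the 4 vertex sets {5,6}, {1,4}, {7}, {2} are disjoint, each induces a connected subgraph, and every pair is joined by at least one edge of G. Contracting each set to a single vertex therefore yields K_{4} as a minor, and since treewidth is minor-monotone, tw(G) ≥ tw(K_{4}) = 3. Hence tw(G) = 3 exactly.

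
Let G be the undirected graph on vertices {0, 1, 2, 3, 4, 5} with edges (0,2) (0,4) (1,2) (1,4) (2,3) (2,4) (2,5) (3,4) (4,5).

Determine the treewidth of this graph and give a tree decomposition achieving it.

Each bag holds 3 vertices, so the decomposition has width 2, which upper-bounds the treewidth. Conversely, {0, 2, 4} is a clique of size 3, and the vertices of any clique must share a bag in every tree decomposition; so some bag has ≥ 3 vertices and tw(G) ≥ 2. Therefore the treewidth is 2.

Treewidth 2.
Bags: B1 = {2, 4, 5}  B2 = {1, 2, 4}  B3 = {2, 3, 4}  B4 = {0, 2, 4}
Tree: B1–B2, B1–B3, B1–B4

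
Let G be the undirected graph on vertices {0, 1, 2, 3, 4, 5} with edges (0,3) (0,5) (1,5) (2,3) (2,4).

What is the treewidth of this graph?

1

A width-1 tree decomposition is:
Bags: B1 = {1, 5}  B2 = {0, 5}  B3 = {0, 3}  B4 = {2, 3}  B5 = {2, 4}
Tree: B1–B2, B2–B3, B3–B4, B4–B5
Each bag holds 2 vertices, so the decomposition has width 1, which upper-bounds the treewidth. Since G has at least one edge (e.g. 1–5), it is not an edgeless graph, so tw(G) ≥ 1. Therefore the treewidth is 1.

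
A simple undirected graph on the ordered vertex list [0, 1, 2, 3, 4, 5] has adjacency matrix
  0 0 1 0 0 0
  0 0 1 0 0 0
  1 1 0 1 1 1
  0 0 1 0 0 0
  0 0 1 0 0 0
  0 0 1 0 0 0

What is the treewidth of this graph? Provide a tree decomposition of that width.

The largest bag has 2 vertices, giving width 1; this decomposition certifies tw(G) ≤ 1. Any graph with an edge has treewidth ≥ 1, and G has the edge 1–2. The upper and lower bounds meet at 1, so that is the treewidth.

Treewidth 1.
One optimal decomposition is:
Bags: B1 = {1, 2}  B2 = {2, 3}  B3 = {2, 4}  B4 = {0, 2}  B5 = {2, 5}
Tree: B1–B2, B2–B3, B3–B4, B2–B5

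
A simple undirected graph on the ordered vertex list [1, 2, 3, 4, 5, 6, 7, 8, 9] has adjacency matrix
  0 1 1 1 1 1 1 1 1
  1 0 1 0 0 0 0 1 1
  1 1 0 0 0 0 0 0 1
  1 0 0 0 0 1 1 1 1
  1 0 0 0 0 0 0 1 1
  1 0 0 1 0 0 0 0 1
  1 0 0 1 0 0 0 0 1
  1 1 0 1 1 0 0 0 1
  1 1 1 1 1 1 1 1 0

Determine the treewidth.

3

A width-3 tree decomposition is:
Bags: B1 = {1, 5, 8, 9}  B2 = {1, 2, 8, 9}  B3 = {1, 4, 8, 9}  B4 = {1, 2, 3, 9}  B5 = {1, 4, 6, 9}  B6 = {1, 4, 7, 9}
Tree: B1–B2, B1–B3, B2–B4, B3–B5, B3–B6
Each bag holds 4 vertices, so the decomposition has width 3, which upper-bounds the treewidth. Conversely, {1, 2, 8, 9} is a clique of size 4, and the vertices of any clique must share a bag in every tree decomposition; so some bag has ≥ 4 vertices and tw(G) ≥ 3. Therefore the treewidth is 3.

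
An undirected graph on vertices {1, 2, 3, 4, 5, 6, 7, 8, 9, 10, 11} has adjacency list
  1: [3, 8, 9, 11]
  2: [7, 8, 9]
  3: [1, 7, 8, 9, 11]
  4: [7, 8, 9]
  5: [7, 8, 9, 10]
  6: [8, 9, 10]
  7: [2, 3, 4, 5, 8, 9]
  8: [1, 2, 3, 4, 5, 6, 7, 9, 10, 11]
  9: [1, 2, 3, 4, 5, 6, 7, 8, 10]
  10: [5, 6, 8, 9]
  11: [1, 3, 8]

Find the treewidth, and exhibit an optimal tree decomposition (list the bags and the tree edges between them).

The largest bag has 4 vertices, giving width 3; this decomposition certifies tw(G) ≤ 3. On the other hand G contains the 4-clique {1, 3, 8, 9}. A clique must lie in a single bag of any decomposition, so no decomposition can have width below 3. The upper and lower bounds meet at 3, so that is the treewidth.

Treewidth 3.
One optimal decomposition is:
Bags: B1 = {3, 7, 8, 9}  B2 = {4, 7, 8, 9}  B3 = {2, 7, 8, 9}  B4 = {1, 3, 8, 9}  B5 = {1, 3, 8, 11}  B6 = {5, 7, 8, 9}  B7 = {5, 8, 9, 10}  B8 = {6, 8, 9, 10}
Tree: B1–B2, B2–B3, B1–B4, B4–B5, B3–B6, B6–B7, B7–B8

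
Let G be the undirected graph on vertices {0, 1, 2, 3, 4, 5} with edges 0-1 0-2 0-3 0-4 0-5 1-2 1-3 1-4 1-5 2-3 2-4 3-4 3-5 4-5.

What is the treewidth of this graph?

4

A width-4 tree decomposition is:
Bags: B1 = {0, 1, 2, 3, 4}  B2 = {0, 1, 3, 4, 5}
Tree: B1–B2
The largest bag has 5 vertices, giving width 4; this decomposition certifies tw(G) ≤ 4. For the lower bound, the 5 vertices {0, 1, 2, 3, 4} are pairwise adjacent, and any tree decomposition puts a clique entirely inside one bag — forcing width ≥ 4. The upper and lower bounds meet at 4, so that is the treewidth.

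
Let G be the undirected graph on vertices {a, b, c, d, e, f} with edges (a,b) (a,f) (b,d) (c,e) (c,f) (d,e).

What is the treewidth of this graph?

2

A width-2 tree decomposition is:
Bags: B1 = {b, d, e}  B2 = {a, b, e}  B3 = {a, e, f}  B4 = {c, e, f}
Tree: B1–B2, B2–B3, B3–B4
The largest bag has 3 vertices, giving width 2; this decomposition certifies tw(G) ≤ 2. The edges e–d–b–a–f–c–e form a cycle, so G is not a tree and its treewidth is at least 2. Therefore the treewidth is 2.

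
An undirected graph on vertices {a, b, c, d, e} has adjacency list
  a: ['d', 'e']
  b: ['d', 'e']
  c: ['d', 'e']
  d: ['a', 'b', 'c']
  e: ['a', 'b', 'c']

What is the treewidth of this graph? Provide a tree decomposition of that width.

Treewidth 2.
Bags: B1 = {a, d, e}  B2 = {b, d, e}  B3 = {c, d, e}
Tree: B1–B2, B2–B3

Every bag has size at most 3, so the width is 3 − 1 = 2 and tw(G) ≤ 2. Since a–d–b–e–a is a cycle in G, G is not acyclic. Forests are exactly the graphs of treewidth ≤ 1, so tw(G) ≥ 2. The upper and lower bounds meet at 2, so that is the treewidth.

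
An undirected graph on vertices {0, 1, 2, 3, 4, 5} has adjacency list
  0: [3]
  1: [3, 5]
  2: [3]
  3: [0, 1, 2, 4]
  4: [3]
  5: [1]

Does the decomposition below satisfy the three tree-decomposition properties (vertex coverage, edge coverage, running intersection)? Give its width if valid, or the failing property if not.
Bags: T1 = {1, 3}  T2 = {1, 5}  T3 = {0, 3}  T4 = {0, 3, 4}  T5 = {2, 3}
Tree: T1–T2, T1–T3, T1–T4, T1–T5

A tree decomposition must satisfy three properties: every vertex lies in some bag; for every edge, both endpoints lie together in some bag; and for every vertex, the bags containing it form a connected subtree. Here bags containing vertex 0 are not connected in the tree, so the decomposition is invalid.

No — bags containing vertex 0 are not connected in the tree.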